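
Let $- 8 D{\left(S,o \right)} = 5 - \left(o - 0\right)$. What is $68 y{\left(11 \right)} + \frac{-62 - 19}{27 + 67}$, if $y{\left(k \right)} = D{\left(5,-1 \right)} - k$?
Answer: $- \frac{75187}{94} \approx -799.86$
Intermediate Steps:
$D{\left(S,o \right)} = - \frac{5}{8} + \frac{o}{8}$ ($D{\left(S,o \right)} = - \frac{5 - \left(o - 0\right)}{8} = - \frac{5 - \left(o + 0\right)}{8} = - \frac{5 - o}{8} = - \frac{5}{8} + \frac{o}{8}$)
$y{\left(k \right)} = - \frac{3}{4} - k$ ($y{\left(k \right)} = \left(- \frac{5}{8} + \frac{1}{8} \left(-1\right)\right) - k = \left(- \frac{5}{8} - \frac{1}{8}\right) - k = - \frac{3}{4} - k$)
$68 y{\left(11 \right)} + \frac{-62 - 19}{27 + 67} = 68 \left(- \frac{3}{4} - 11\right) + \frac{-62 - 19}{27 + 67} = 68 \left(- \frac{3}{4} - 11\right) - \frac{81}{94} = 68 \left(- \frac{47}{4}\right) - \frac{81}{94} = -799 - \frac{81}{94} = - \frac{75187}{94}$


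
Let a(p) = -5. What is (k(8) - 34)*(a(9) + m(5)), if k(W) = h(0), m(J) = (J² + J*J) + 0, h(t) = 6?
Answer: -1260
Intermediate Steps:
m(J) = 2*J² (m(J) = (J² + J²) + 0 = 2*J² + 0 = 2*J²)
k(W) = 6
(k(8) - 34)*(a(9) + m(5)) = (6 - 34)*(-5 + 2*5²) = -28*(-5 + 2*25) = -28*(-5 + 50) = -28*45 = -1260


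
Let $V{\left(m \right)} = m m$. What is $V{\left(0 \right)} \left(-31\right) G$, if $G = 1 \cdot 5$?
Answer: $0$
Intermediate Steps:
$V{\left(m \right)} = m^{2}$
$G = 5$
$V{\left(0 \right)} \left(-31\right) G = 0^{2} \left(-31\right) 5 = 0 \left(-31\right) 5 = 0 \cdot 5 = 0$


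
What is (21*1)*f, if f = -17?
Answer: -357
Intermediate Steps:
(21*1)*f = (21*1)*(-17) = 21*(-17) = -357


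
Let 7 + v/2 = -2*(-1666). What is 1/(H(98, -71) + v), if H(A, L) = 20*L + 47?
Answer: 1/5277 ≈ 0.00018950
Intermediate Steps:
v = 6650 (v = -14 + 2*(-2*(-1666)) = -14 + 2*3332 = -14 + 6664 = 6650)
H(A, L) = 47 + 20*L
1/(H(98, -71) + v) = 1/((47 + 20*(-71)) + 6650) = 1/((47 - 1420) + 6650) = 1/(-1373 + 6650) = 1/5277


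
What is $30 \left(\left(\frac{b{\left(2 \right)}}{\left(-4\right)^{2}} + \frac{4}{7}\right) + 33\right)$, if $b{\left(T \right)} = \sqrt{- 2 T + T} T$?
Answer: $\frac{7050}{7} + \frac{15 i \sqrt{2}}{4} \approx 1007.1 + 5.3033 i$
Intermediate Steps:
$b{\left(T \right)} = T \sqrt{- T}$ ($b{\left(T \right)} = \sqrt{- T} T = T \sqrt{- T}$)
$30 \left(\left(\frac{b{\left(2 \right)}}{\left(-4\right)^{2}} + \frac{4}{7}\right) + 33\right) = 30 \left(\left(\frac{\left(-1\right) \left(\left(-1\right) 2\right)^{\frac{3}{2}}}{\left(-4\right)^{2}} + \frac{4}{7}\right) + 33\right) = 30 \left(\left(\frac{\left(-1\right) \left(-2\right)^{\frac{3}{2}}}{16} + 4 \cdot \frac{1}{7}\right) + 33\right) = 30 \left(\left(- \left(-2\right) i \sqrt{2} \cdot \frac{1}{16} + \frac{4}{7}\right) + 33\right) = 30 \left(\left(2 i \sqrt{2} \cdot \frac{1}{16} + \frac{4}{7}\right) + 33\right) = 30 \left(\left(\frac{i \sqrt{2}}{8} + \frac{4}{7}\right) + 33\right) = 30 \left(\left(\frac{4}{7} + \frac{i \sqrt{2}}{8}\right) + 33\right) = 30 \left(\frac{235}{7} + \frac{i \sqrt{2}}{8}\right) = \frac{7050}{7} + \frac{15 i \sqrt{2}}{4}$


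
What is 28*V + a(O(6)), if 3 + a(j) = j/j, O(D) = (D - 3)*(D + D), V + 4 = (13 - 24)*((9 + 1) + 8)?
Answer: -5658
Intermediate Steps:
V = -202 (V = -4 + (13 - 24)*((9 + 1) + 8) = -4 - 11*(10 + 8) = -4 - 11*18 = -4 - 198 = -202)
O(D) = 2*D*(-3 + D) (O(D) = (-3 + D)*(2*D) = 2*D*(-3 + D))
a(j) = -2 (a(j) = -3 + j/j = -3 + 1 = -2)
28*V + a(O(6)) = 28*(-202) - 2 = -5656 - 2 = -5658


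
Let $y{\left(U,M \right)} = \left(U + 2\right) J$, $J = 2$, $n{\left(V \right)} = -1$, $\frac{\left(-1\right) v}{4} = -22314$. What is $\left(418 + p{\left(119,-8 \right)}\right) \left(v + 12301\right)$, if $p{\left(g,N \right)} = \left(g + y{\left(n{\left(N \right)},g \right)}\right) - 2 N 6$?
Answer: $64488695$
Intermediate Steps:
$v = 89256$ ($v = \left(-4\right) \left(-22314\right) = 89256$)
$y{\left(U,M \right)} = 4 + 2 U$ ($y{\left(U,M \right)} = \left(U + 2\right) 2 = \left(2 + U\right) 2 = 4 + 2 U$)
$p{\left(g,N \right)} = 2 + g - 12 N$ ($p{\left(g,N \right)} = \left(g + \left(4 + 2 \left(-1\right)\right)\right) - 2 N 6 = \left(g + \left(4 - 2\right)\right) - 2 \cdot 6 N = \left(g + 2\right) - 12 N = \left(2 + g\right) - 12 N = 2 + g - 12 N$)
$\left(418 + p{\left(119,-8 \right)}\right) \left(v + 12301\right) = \left(418 + \left(2 + 119 - -96\right)\right) \left(89256 + 12301\right) = \left(418 + \left(2 + 119 + 96\right)\right) 101557 = \left(418 + 217\right) 101557 = 635 \cdot 101557 = 64488695$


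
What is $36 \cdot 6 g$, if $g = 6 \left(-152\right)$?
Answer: $-196992$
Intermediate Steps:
$g = -912$
$36 \cdot 6 g = 36 \cdot 6 \left(-912\right) = 216 \left(-912\right) = -196992$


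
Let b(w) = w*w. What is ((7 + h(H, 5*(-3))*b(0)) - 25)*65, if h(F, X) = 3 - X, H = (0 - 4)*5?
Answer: -1170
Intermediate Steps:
b(w) = w²
H = -20 (H = -4*5 = -20)
((7 + h(H, 5*(-3))*b(0)) - 25)*65 = ((7 + (3 - 5*(-3))*0²) - 25)*65 = ((7 + (3 - 1*(-15))*0) - 25)*65 = ((7 + (3 + 15)*0) - 25)*65 = ((7 + 18*0) - 25)*65 = ((7 + 0) - 25)*65 = (7 - 25)*65 = -18*65 = -1170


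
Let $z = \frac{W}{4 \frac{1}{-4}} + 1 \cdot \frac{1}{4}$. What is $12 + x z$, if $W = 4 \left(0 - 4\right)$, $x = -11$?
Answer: $- \frac{667}{4} \approx -166.75$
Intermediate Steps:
$W = -16$ ($W = 4 \left(-4\right) = -16$)
$z = \frac{65}{4}$ ($z = - \frac{16}{4 \frac{1}{-4}} + 1 \cdot \frac{1}{4} = - \frac{16}{4 \left(- \frac{1}{4}\right)} + 1 \cdot \frac{1}{4} = - \frac{16}{-1} + \frac{1}{4} = \left(-16\right) \left(-1\right) + \frac{1}{4} = 16 + \frac{1}{4} = \frac{65}{4} \approx 16.25$)
$12 + x z = 12 - \frac{715}{4} = - \frac{667}{4}$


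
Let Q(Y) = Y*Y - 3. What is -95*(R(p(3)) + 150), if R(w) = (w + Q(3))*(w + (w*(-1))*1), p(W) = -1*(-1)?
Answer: -14250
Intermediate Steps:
Q(Y) = -3 + Y**2 (Q(Y) = Y**2 - 3 = -3 + Y**2)
p(W) = 1
R(w) = 0 (R(w) = (w + (-3 + 3**2))*(w + (w*(-1))*1) = (w + (-3 + 9))*(w - w*1) = (w + 6)*(w - w) = (6 + w)*0 = 0)
-95*(R(p(3)) + 150) = -95*(0 + 150) = -95*150 = -14250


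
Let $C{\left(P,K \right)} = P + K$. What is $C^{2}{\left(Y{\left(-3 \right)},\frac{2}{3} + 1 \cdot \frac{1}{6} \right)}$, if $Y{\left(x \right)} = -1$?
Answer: $\frac{1}{36} \approx 0.027778$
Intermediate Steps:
$C{\left(P,K \right)} = K + P$
$C^{2}{\left(Y{\left(-3 \right)},\frac{2}{3} + 1 \cdot \frac{1}{6} \right)} = \left(\left(\frac{2}{3} + 1 \cdot \frac{1}{6}\right) - 1\right)^{2} = \left(\left(2 \cdot \frac{1}{3} + 1 \cdot \frac{1}{6}\right) - 1\right)^{2} = \left(\left(\frac{2}{3} + \frac{1}{6}\right) - 1\right)^{2} = \left(\frac{5}{6} - 1\right)^{2} = \left(- \frac{1}{6}\right)^{2} = \frac{1}{36}$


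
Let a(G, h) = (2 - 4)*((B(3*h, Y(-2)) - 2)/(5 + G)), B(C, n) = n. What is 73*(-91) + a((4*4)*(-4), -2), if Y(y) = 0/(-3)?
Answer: -391941/59 ≈ -6643.1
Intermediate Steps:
Y(y) = 0 (Y(y) = 0*(-⅓) = 0)
a(G, h) = 4/(5 + G) (a(G, h) = (2 - 4)*((0 - 2)/(5 + G)) = -(-4)/(5 + G) = 4/(5 + G))
73*(-91) + a((4*4)*(-4), -2) = 73*(-91) + 4/(5 + (4*4)*(-4)) = -6643 + 4/(5 + 16*(-4)) = -6643 + 4/(5 - 64) = -6643 + 4/(-59) = -6643 + 4*(-1/59) = -6643 - 4/59 = -391941/59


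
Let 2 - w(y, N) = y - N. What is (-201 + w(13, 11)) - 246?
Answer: -447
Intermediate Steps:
w(y, N) = 2 + N - y (w(y, N) = 2 - (y - N) = 2 + (N - y) = 2 + N - y)
(-201 + w(13, 11)) - 246 = (-201 + (2 + 11 - 1*13)) - 246 = (-201 + (2 + 11 - 13)) - 246 = (-201 + 0) - 246 = -201 - 246 = -447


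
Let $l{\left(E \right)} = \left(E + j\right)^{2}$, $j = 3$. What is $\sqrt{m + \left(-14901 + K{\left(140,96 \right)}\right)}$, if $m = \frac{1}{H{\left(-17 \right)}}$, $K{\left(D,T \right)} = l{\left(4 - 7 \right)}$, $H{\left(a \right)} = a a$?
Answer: $\frac{2 i \sqrt{1076597}}{17} \approx 122.07 i$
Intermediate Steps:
$H{\left(a \right)} = a^{2}$
$l{\left(E \right)} = \left(3 + E\right)^{2}$ ($l{\left(E \right)} = \left(E + 3\right)^{2} = \left(3 + E\right)^{2}$)
$K{\left(D,T \right)} = 0$ ($K{\left(D,T \right)} = \left(3 + \left(4 - 7\right)\right)^{2} = \left(3 - 3\right)^{2} = 0^{2} = 0$)
$m = \frac{1}{289}$ ($m = \frac{1}{\left(-17\right)^{2}} = \frac{1}{289} \approx 0.0034602$)
$\sqrt{m + \left(-14901 + K{\left(140,96 \right)}\right)} = \sqrt{\frac{1}{289} + \left(-14901 + 0\right)} = \sqrt{\frac{1}{289} - 14901} = \sqrt{- \frac{4306388}{289}} = \frac{2 i \sqrt{1076597}}{17}$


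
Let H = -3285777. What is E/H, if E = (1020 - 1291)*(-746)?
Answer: -202166/3285777 ≈ -0.061528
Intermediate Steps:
E = 202166 (E = -271*(-746) = 202166)
E/H = 202166/(-3285777) = 202166*(-1/3285777) = -202166/3285777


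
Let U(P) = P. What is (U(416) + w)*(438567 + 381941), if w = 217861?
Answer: 179098024716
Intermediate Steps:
(U(416) + w)*(438567 + 381941) = (416 + 217861)*(438567 + 381941) = 218277*820508 = 179098024716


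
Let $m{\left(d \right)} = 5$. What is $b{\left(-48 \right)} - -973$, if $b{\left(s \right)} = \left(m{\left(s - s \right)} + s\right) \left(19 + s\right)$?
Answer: $2220$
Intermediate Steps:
$b{\left(s \right)} = \left(5 + s\right) \left(19 + s\right)$
$b{\left(-48 \right)} - -973 = \left(95 + \left(-48\right)^{2} + 24 \left(-48\right)\right) - -973 = \left(95 + 2304 - 1152\right) + 973 = 1247 + 973 = 2220$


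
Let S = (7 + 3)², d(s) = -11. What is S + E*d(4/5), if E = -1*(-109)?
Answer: -1099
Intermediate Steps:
E = 109
S = 100 (S = 10² = 100)
S + E*d(4/5) = 100 + 109*(-11) = 100 - 1199 = -1099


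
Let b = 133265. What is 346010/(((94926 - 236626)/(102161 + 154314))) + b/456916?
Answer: -405480387522605/647449972 ≈ -6.2627e+5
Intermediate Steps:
346010/(((94926 - 236626)/(102161 + 154314))) + b/456916 = 346010/(((94926 - 236626)/(102161 + 154314))) + 133265/456916 = 346010/((-141700/256475)) + 133265*(1/456916) = 346010/((-141700*1/256475)) + 133265/456916 = 346010/(-5668/10259) + 133265/456916 = 346010*(-10259/5668) + 133265/456916 = -1774858295/2834 + 133265/456916 = -405480387522605/647449972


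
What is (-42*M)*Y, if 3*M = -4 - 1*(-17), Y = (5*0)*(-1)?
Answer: 0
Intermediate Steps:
Y = 0 (Y = 0*(-1) = 0)
M = 13/3 (M = (-4 - 1*(-17))/3 = (-4 + 17)/3 = (⅓)*13 = 13/3 ≈ 4.3333)
(-42*M)*Y = -42*13/3*0 = -182*0 = 0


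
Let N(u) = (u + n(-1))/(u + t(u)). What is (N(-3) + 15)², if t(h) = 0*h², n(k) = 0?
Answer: 256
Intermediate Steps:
t(h) = 0
N(u) = 1 (N(u) = (u + 0)/(u + 0) = u/u = 1)
(N(-3) + 15)² = (1 + 15)² = 16² = 256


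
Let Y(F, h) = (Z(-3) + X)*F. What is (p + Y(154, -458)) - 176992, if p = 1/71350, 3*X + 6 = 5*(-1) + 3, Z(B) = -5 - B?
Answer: -38038968197/214050 ≈ -1.7771e+5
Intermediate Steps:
X = -8/3 (X = -2 + (5*(-1) + 3)/3 = -2 + (-5 + 3)/3 = -2 + (1/3)*(-2) = -2 - 2/3 = -8/3 ≈ -2.6667)
Y(F, h) = -14*F/3 (Y(F, h) = ((-5 - 1*(-3)) - 8/3)*F = ((-5 + 3) - 8/3)*F = (-2 - 8/3)*F = -14*F/3)
p = 1/71350 ≈ 1.4015e-5
(p + Y(154, -458)) - 176992 = (1/71350 - 14/3*154) - 176992 = (1/71350 - 2156/3) - 176992 = -153830597/214050 - 176992 = -38038968197/214050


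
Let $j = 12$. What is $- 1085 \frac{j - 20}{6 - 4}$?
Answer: $4340$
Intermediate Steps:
$- 1085 \frac{j - 20}{6 - 4} = - 1085 \frac{12 - 20}{6 - 4} = - 1085 \left(- \frac{8}{2}\right) = - 1085 \left(\left(-8\right) \frac{1}{2}\right) = \left(-1085\right) \left(-4\right) = 4340$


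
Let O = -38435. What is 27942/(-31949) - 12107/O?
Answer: -687144227/1227959815 ≈ -0.55958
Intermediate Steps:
27942/(-31949) - 12107/O = 27942/(-31949) - 12107/(-38435) = 27942*(-1/31949) - 12107*(-1/38435) = -27942/31949 + 12107/38435 = -687144227/1227959815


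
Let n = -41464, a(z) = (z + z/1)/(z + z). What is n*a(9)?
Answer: -41464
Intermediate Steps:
a(z) = 1 (a(z) = (z + z*1)/((2*z)) = (z + z)*(1/(2*z)) = (2*z)*(1/(2*z)) = 1)
n*a(9) = -41464*1 = -41464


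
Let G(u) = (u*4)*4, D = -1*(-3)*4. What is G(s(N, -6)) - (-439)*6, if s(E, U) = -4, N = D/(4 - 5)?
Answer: 2570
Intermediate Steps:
D = 12 (D = 3*4 = 12)
N = -12 (N = 12/(4 - 5) = 12/(-1) = -1*12 = -12)
G(u) = 16*u (G(u) = (4*u)*4 = 16*u)
G(s(N, -6)) - (-439)*6 = 16*(-4) - (-439)*6 = -64 - 1*(-2634) = -64 + 2634 = 2570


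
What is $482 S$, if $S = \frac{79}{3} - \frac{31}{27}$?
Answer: $\frac{327760}{27} \approx 12139.0$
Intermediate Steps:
$S = \frac{680}{27}$ ($S = 79 \cdot \frac{1}{3} - \frac{31}{27} = \frac{79}{3} - \frac{31}{27} = \frac{680}{27} \approx 25.185$)
$482 S = 482 \cdot \frac{680}{27} = \frac{327760}{27}$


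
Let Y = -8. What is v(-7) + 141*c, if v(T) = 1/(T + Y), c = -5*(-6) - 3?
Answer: 57104/15 ≈ 3806.9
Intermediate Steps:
c = 27 (c = 30 - 3 = 27)
v(T) = 1/(-8 + T) (v(T) = 1/(T - 8) = 1/(-8 + T))
v(-7) + 141*c = 1/(-8 - 7) + 141*27 = 1/(-15) + 3807 = -1/15 + 3807 = 57104/15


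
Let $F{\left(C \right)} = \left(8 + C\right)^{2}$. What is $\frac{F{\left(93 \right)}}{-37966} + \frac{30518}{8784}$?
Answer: $\frac{267260201}{83373336} \approx 3.2056$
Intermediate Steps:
$\frac{F{\left(93 \right)}}{-37966} + \frac{30518}{8784} = \frac{\left(8 + 93\right)^{2}}{-37966} + \frac{30518}{8784} = 101^{2} \left(- \frac{1}{37966}\right) + 30518 \cdot \frac{1}{8784} = 10201 \left(- \frac{1}{37966}\right) + \frac{15259}{4392} = - \frac{10201}{37966} + \frac{15259}{4392} = \frac{267260201}{83373336}$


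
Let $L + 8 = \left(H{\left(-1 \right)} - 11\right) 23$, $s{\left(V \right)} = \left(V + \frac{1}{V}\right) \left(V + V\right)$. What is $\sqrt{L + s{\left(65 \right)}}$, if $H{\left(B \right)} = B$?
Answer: $2 \sqrt{2042} \approx 90.377$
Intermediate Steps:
$s{\left(V \right)} = 2 V \left(V + \frac{1}{V}\right)$ ($s{\left(V \right)} = \left(V + \frac{1}{V}\right) 2 V = 2 V \left(V + \frac{1}{V}\right)$)
$L = -284$ ($L = -8 + \left(-1 - 11\right) 23 = -8 - 276 = -284$)
$\sqrt{L + s{\left(65 \right)}} = \sqrt{-284 + \left(2 + 2 \cdot 65^{2}\right)} = \sqrt{-284 + \left(2 + 2 \cdot 4225\right)} = \sqrt{-284 + \left(2 + 8450\right)} = \sqrt{-284 + 8452} = \sqrt{8168} = 2 \sqrt{2042}$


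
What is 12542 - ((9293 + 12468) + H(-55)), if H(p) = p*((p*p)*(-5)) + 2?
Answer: -841096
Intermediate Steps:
H(p) = 2 - 5*p³ (H(p) = p*(p²*(-5)) + 2 = p*(-5*p²) + 2 = -5*p³ + 2 = 2 - 5*p³)
12542 - ((9293 + 12468) + H(-55)) = 12542 - ((9293 + 12468) + (2 - 5*(-55)³)) = 12542 - (21761 + (2 - 5*(-166375))) = 12542 - (21761 + (2 + 831875)) = 12542 - (21761 + 831877) = 12542 - 1*853638 = 12542 - 853638 = -841096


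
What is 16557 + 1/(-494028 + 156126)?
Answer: 5594643413/337902 ≈ 16557.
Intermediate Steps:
16557 + 1/(-494028 + 156126) = 16557 + 1/(-337902) = 16557 - 1/337902 = 5594643413/337902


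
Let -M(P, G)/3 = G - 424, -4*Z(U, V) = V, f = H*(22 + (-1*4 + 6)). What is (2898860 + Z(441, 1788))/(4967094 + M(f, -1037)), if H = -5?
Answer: 414059/710211 ≈ 0.58301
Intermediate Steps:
f = -120 (f = -5*(22 + (-1*4 + 6)) = -5*(22 + (-4 + 6)) = -5*(22 + 2) = -5*24 = -120)
Z(U, V) = -V/4
M(P, G) = 1272 - 3*G (M(P, G) = -3*(G - 424) = -3*(-424 + G) = 1272 - 3*G)
(2898860 + Z(441, 1788))/(4967094 + M(f, -1037)) = (2898860 - ¼*1788)/(4967094 + (1272 - 3*(-1037))) = (2898860 - 447)/(4967094 + (1272 + 3111)) = 2898413/(4967094 + 4383) = 2898413/4971477 = 2898413*(1/4971477) = 414059/710211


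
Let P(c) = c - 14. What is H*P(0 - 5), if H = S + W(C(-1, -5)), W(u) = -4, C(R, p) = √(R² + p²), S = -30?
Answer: 646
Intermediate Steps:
P(c) = -14 + c
H = -34 (H = -30 - 4 = -34)
H*P(0 - 5) = -34*(-14 + (0 - 5)) = -34*(-14 - 5) = -34*(-19) = 646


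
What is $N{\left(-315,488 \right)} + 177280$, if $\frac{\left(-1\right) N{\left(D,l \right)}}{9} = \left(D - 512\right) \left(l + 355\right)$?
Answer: $6451729$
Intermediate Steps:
$N{\left(D,l \right)} = - 9 \left(-512 + D\right) \left(355 + l\right)$ ($N{\left(D,l \right)} = - 9 \left(D - 512\right) \left(l + 355\right) = - 9 \left(-512 + D\right) \left(355 + l\right)$)
$N{\left(-315,488 \right)} + 177280 = \left(1635840 - -1006425 + 4608 \cdot 488 - \left(-2835\right) 488\right) + 177280 = \left(1635840 + 1006425 + 2248704 + 1383480\right) + 177280 = 6274449 + 177280 = 6451729$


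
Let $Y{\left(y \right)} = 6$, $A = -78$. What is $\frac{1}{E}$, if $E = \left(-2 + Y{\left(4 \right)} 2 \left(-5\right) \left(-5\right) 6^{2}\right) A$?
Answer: $- \frac{1}{842244} \approx -1.1873 \cdot 10^{-6}$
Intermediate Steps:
$E = -842244$ ($E = \left(-2 + 6 \cdot 2 \left(-5\right) \left(-5\right) 6^{2}\right) \left(-78\right) = \left(-2 + 12 \cdot 25 \cdot 36\right) \left(-78\right) = \left(-2 + 12 \cdot 900\right) \left(-78\right) = \left(-2 + 10800\right) \left(-78\right) = 10798 \left(-78\right) = -842244$)
$\frac{1}{E} = \frac{1}{-842244} = - \frac{1}{842244}$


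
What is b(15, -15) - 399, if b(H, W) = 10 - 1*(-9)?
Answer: -380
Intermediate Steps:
b(H, W) = 19 (b(H, W) = 10 + 9 = 19)
b(15, -15) - 399 = 19 - 399 = -380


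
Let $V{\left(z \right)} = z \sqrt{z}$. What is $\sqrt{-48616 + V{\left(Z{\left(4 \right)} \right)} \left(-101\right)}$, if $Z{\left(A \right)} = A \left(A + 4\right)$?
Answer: $2 \sqrt{-12154 - 3232 \sqrt{2}} \approx 258.65 i$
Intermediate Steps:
$Z{\left(A \right)} = A \left(4 + A\right)$
$V{\left(z \right)} = z^{\frac{3}{2}}$
$\sqrt{-48616 + V{\left(Z{\left(4 \right)} \right)} \left(-101\right)} = \sqrt{-48616 + \left(4 \left(4 + 4\right)\right)^{\frac{3}{2}} \left(-101\right)} = \sqrt{-48616 + \left(4 \cdot 8\right)^{\frac{3}{2}} \left(-101\right)} = \sqrt{-48616 + 32^{\frac{3}{2}} \left(-101\right)} = \sqrt{-48616 + 128 \sqrt{2} \left(-101\right)} = \sqrt{-48616 - 12928 \sqrt{2}}$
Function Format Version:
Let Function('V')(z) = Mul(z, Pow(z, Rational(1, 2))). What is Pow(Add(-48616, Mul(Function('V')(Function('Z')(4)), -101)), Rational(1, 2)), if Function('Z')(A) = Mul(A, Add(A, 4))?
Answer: Mul(2, Pow(Add(-12154, Mul(-3232, Pow(2, Rational(1, 2)))), Rational(1, 2))) ≈ Mul(258.65, I)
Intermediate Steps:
Function('Z')(A) = Mul(A, Add(4, A))
Function('V')(z) = Pow(z, Rational(3, 2))
Pow(Add(-48616, Mul(Function('V')(Function('Z')(4)), -101)), Rational(1, 2)) = Pow(Add(-48616, Mul(Pow(Mul(4, Add(4, 4)), Rational(3, 2)), -101)), Rational(1, 2)) = Pow(Add(-48616, Mul(Pow(Mul(4, 8), Rational(3, 2)), -101)), Rational(1, 2)) = Pow(Add(-48616, Mul(Pow(32, Rational(3, 2)), -101)), Rational(1, 2)) = Pow(Add(-48616, Mul(Mul(128, Pow(2, Rational(1, 2))), -101)), Rational(1, 2)) = Pow(Add(-48616, Mul(-12928, Pow(2, Rational(1, 2)))), Rational(1, 2))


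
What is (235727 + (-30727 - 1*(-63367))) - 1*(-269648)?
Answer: 538015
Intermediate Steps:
(235727 + (-30727 - 1*(-63367))) - 1*(-269648) = (235727 + (-30727 + 63367)) + 269648 = (235727 + 32640) + 269648 = 268367 + 269648 = 538015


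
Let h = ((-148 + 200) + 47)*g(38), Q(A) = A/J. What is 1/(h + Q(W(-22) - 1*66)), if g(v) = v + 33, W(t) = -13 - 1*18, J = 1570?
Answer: 1570/11035433 ≈ 0.00014227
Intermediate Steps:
W(t) = -31 (W(t) = -13 - 18 = -31)
g(v) = 33 + v
Q(A) = A/1570
h = 7029 (h = ((-148 + 200) + 47)*(33 + 38) = (52 + 47)*71 = 99*71 = 7029)
1/(h + Q(W(-22) - 1*66)) = 1/(7029 + (-31 - 1*66)/1570) = 1/(7029 + (-31 - 66)/1570) = 1/(7029 + (1/1570)*(-97)) = 1/(7029 - 97/1570) = 1/(11035433/1570) = 1570/11035433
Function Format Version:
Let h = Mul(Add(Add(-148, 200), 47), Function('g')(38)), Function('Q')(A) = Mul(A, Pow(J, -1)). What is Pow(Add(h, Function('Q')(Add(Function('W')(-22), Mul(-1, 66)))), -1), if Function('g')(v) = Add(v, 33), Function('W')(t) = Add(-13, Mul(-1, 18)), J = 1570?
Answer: Rational(1570, 11035433) ≈ 0.00014227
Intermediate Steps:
Function('W')(t) = -31 (Function('W')(t) = Add(-13, -18) = -31)
Function('g')(v) = Add(33, v)
Function('Q')(A) = Mul(Rational(1, 1570), A) (Function('Q')(A) = Mul(A, Pow(1570, -1)) = Mul(A, Rational(1, 1570)) = Mul(Rational(1, 1570), A))
h = 7029 (h = Mul(Add(Add(-148, 200), 47), Add(33, 38)) = Mul(Add(52, 47), 71) = Mul(99, 71) = 7029)
Pow(Add(h, Function('Q')(Add(Function('W')(-22), Mul(-1, 66)))), -1) = Pow(Add(7029, Mul(Rational(1, 1570), Add(-31, Mul(-1, 66)))), -1) = Pow(Add(7029, Mul(Rational(1, 1570), Add(-31, -66))), -1) = Pow(Add(7029, Mul(Rational(1, 1570), -97)), -1) = Pow(Add(7029, Rational(-97, 1570)), -1) = Pow(Rational(11035433, 1570), -1) = Rational(1570, 11035433)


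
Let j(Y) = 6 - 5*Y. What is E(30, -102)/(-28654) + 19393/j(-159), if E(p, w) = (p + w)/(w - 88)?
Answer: 26395119127/1090213065 ≈ 24.211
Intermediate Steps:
E(p, w) = (p + w)/(-88 + w)
E(30, -102)/(-28654) + 19393/j(-159) = ((30 - 102)/(-88 - 102))/(-28654) + 19393/(6 - 5*(-159)) = (-72/(-190))*(-1/28654) + 19393/(6 + 795) = -1/190*(-72)*(-1/28654) + 19393/801 = (36/95)*(-1/28654) + 19393*(1/801) = -18/1361065 + 19393/801 = 26395119127/1090213065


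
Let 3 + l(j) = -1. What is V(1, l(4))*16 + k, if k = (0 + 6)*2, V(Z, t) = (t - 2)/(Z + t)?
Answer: 44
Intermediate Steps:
l(j) = -4 (l(j) = -3 - 1 = -4)
V(Z, t) = (-2 + t)/(Z + t)
k = 12 (k = 6*2 = 12)
V(1, l(4))*16 + k = ((-2 - 4)/(1 - 4))*16 + 12 = (-6/(-3))*16 + 12 = -1/3*(-6)*16 + 12 = 2*16 + 12 = 32 + 12 = 44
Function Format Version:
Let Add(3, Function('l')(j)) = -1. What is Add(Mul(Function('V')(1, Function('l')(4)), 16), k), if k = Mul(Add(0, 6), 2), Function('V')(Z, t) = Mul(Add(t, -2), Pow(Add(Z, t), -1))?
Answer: 44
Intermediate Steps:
Function('l')(j) = -4 (Function('l')(j) = Add(-3, -1) = -4)
Function('V')(Z, t) = Mul(Pow(Add(Z, t), -1), Add(-2, t)) (Function('V')(Z, t) = Mul(Add(-2, t), Pow(Add(Z, t), -1)) = Mul(Pow(Add(Z, t), -1), Add(-2, t)))
k = 12 (k = Mul(6, 2) = 12)
Add(Mul(Function('V')(1, Function('l')(4)), 16), k) = Add(Mul(Mul(Pow(Add(1, -4), -1), Add(-2, -4)), 16), 12) = Add(Mul(Mul(Pow(-3, -1), -6), 16), 12) = Add(Mul(Mul(Rational(-1, 3), -6), 16), 12) = Add(Mul(2, 16), 12) = Add(32, 12) = 44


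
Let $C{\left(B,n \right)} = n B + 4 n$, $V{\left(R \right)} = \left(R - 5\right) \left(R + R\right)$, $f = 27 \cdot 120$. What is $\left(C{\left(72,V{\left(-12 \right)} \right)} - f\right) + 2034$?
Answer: $29802$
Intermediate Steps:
$f = 3240$
$V{\left(R \right)} = 2 R \left(-5 + R\right)$ ($V{\left(R \right)} = \left(-5 + R\right) 2 R = 2 R \left(-5 + R\right)$)
$C{\left(B,n \right)} = 4 n + B n$ ($C{\left(B,n \right)} = B n + 4 n = 4 n + B n$)
$\left(C{\left(72,V{\left(-12 \right)} \right)} - f\right) + 2034 = \left(2 \left(-12\right) \left(-5 - 12\right) \left(4 + 72\right) - 3240\right) + 2034 = \left(2 \left(-12\right) \left(-17\right) 76 - 3240\right) + 2034 = \left(408 \cdot 76 - 3240\right) + 2034 = \left(31008 - 3240\right) + 2034 = 27768 + 2034 = 29802$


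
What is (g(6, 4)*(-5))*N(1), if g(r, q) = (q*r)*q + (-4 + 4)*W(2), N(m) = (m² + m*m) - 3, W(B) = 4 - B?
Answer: 480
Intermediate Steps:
N(m) = -3 + 2*m² (N(m) = (m² + m²) - 3 = 2*m² - 3 = -3 + 2*m²)
g(r, q) = r*q² (g(r, q) = (q*r)*q + (-4 + 4)*(4 - 1*2) = r*q² + 0*(4 - 2) = r*q² + 0*2 = r*q² + 0 = r*q²)
(g(6, 4)*(-5))*N(1) = ((6*4²)*(-5))*(-3 + 2*1²) = ((6*16)*(-5))*(-3 + 2*1) = (96*(-5))*(-3 + 2) = -480*(-1) = 480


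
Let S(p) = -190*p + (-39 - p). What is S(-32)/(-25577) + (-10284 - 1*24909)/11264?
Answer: -968537633/288099328 ≈ -3.3618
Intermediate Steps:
S(p) = -39 - 191*p
S(-32)/(-25577) + (-10284 - 1*24909)/11264 = (-39 - 191*(-32))/(-25577) + (-10284 - 1*24909)/11264 = (-39 + 6112)*(-1/25577) + (-10284 - 24909)*(1/11264) = 6073*(-1/25577) - 35193*1/11264 = -6073/25577 - 35193/11264 = -968537633/288099328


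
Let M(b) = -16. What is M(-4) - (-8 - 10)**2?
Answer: -340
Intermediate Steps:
M(-4) - (-8 - 10)**2 = -16 - (-8 - 10)**2 = -16 - 1*(-18)**2 = -16 - 1*324 = -16 - 324 = -340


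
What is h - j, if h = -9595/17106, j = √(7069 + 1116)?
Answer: -9595/17106 - √8185 ≈ -91.032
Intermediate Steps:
j = √8185 ≈ 90.471
h = -9595/17106 (h = -9595*1/17106 = -9595/17106 ≈ -0.56091)
h - j = -9595/17106 - √8185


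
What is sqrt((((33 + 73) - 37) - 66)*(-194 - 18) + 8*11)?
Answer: 2*I*sqrt(137) ≈ 23.409*I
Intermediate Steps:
sqrt((((33 + 73) - 37) - 66)*(-194 - 18) + 8*11) = sqrt(((106 - 37) - 66)*(-212) + 88) = sqrt((69 - 66)*(-212) + 88) = sqrt(3*(-212) + 88) = sqrt(-636 + 88) = sqrt(-548) = 2*I*sqrt(137)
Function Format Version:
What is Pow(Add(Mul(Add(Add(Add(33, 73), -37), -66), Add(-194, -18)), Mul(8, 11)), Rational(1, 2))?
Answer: Mul(2, I, Pow(137, Rational(1, 2))) ≈ Mul(23.409, I)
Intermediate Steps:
Pow(Add(Mul(Add(Add(Add(33, 73), -37), -66), Add(-194, -18)), Mul(8, 11)), Rational(1, 2)) = Pow(Add(Mul(Add(Add(106, -37), -66), -212), 88), Rational(1, 2)) = Pow(Add(Mul(Add(69, -66), -212), 88), Rational(1, 2)) = Pow(Add(Mul(3, -212), 88), Rational(1, 2)) = Pow(Add(-636, 88), Rational(1, 2)) = Pow(-548, Rational(1, 2)) = Mul(2, I, Pow(137, Rational(1, 2)))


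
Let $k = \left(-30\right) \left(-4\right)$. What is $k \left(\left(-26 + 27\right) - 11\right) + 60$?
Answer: $-1140$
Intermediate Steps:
$k = 120$
$k \left(\left(-26 + 27\right) - 11\right) + 60 = 120 \left(\left(-26 + 27\right) - 11\right) + 60 = 120 \left(1 - 11\right) + 60 = 120 \left(-10\right) + 60 = -1200 + 60 = -1140$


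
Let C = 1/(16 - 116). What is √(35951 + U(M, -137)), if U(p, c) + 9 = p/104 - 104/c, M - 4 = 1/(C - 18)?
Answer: 57*√113819696676790/3207581 ≈ 189.59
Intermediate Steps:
C = -1/100 (C = 1/(-100) = -1/100 ≈ -0.010000)
M = 7104/1801 (M = 4 + 1/(-1/100 - 18) = 4 + 1/(-1801/100) = 4 - 100/1801 = 7104/1801 ≈ 3.9445)
U(p, c) = -9 - 104/c + p/104 (U(p, c) = -9 + (p/104 - 104/c) = -9 + (-104/c + p/104) = -9 - 104/c + p/104)
√(35951 + U(M, -137)) = √(35951 + (-9 - 104/(-137) + (1/104)*(7104/1801))) = √(35951 + (-9 - 104*(-1/137) + 888/23413)) = √(35951 + (-9 + 104/137 + 888/23413)) = √(35951 - 26311621/3207581) = √(115289432910/3207581) = 57*√113819696676790/3207581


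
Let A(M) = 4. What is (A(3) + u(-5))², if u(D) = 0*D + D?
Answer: 1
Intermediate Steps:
u(D) = D (u(D) = 0 + D = D)
(A(3) + u(-5))² = (4 - 5)² = (-1)² = 1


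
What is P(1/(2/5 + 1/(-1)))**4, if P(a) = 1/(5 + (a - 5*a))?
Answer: 81/1500625 ≈ 5.3977e-5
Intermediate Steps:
P(a) = 1/(5 - 4*a)
P(1/(2/5 + 1/(-1)))**4 = (-1/(-5 + 4/(2/5 + 1/(-1))))**4 = (-1/(-5 + 4/(2*(1/5) + 1*(-1))))**4 = (-1/(-5 + 4/(2/5 - 1)))**4 = (-1/(-5 + 4/(-3/5)))**4 = (-1/(-5 + 4*(-5/3)))**4 = (-1/(-5 - 20/3))**4 = (-1/(-35/3))**4 = (-1*(-3/35))**4 = (3/35)**4 = 81/1500625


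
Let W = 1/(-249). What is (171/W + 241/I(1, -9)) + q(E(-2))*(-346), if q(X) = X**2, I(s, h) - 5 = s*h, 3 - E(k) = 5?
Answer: -176093/4 ≈ -44023.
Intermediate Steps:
E(k) = -2 (E(k) = 3 - 1*5 = 3 - 5 = -2)
I(s, h) = 5 + h*s (I(s, h) = 5 + s*h = 5 + h*s)
W = -1/249 ≈ -0.0040161
(171/W + 241/I(1, -9)) + q(E(-2))*(-346) = (171/(-1/249) + 241/(5 - 9*1)) + (-2)**2*(-346) = (171*(-249) + 241/(5 - 9)) + 4*(-346) = (-42579 + 241/(-4)) - 1384 = (-42579 + 241*(-1/4)) - 1384 = (-42579 - 241/4) - 1384 = -170557/4 - 1384 = -176093/4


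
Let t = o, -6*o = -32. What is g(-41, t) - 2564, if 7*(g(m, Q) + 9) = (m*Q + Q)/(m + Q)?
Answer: -1926537/749 ≈ -2572.1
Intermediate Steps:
o = 16/3 (o = -⅙*(-32) = 16/3 ≈ 5.3333)
t = 16/3 ≈ 5.3333
g(m, Q) = -9 + (Q + Q*m)/(7*(Q + m)) (g(m, Q) = -9 + ((m*Q + Q)/(m + Q))/7 = -9 + ((Q*m + Q)/(Q + m))/7 = -9 + ((Q + Q*m)/(Q + m))/7 = -9 + (Q + Q*m)/(7*(Q + m)))
g(-41, t) - 2564 = (-63*(-41) - 62*16/3 + (16/3)*(-41))/(7*(16/3 - 41)) - 2564 = (2583 - 992/3 - 656/3)/(7*(-107/3)) - 2564 = (⅐)*(-3/107)*(6101/3) - 2564 = -6101/749 - 2564 = -1926537/749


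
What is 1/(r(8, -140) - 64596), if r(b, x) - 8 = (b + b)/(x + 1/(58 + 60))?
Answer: -16519/1066931060 ≈ -1.5483e-5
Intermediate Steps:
r(b, x) = 8 + 2*b/(1/118 + x) (r(b, x) = 8 + (b + b)/(x + 1/(58 + 60)) = 8 + (2*b)/(x + 1/118) = 8 + (2*b)/(1/118 + x) = 8 + 2*b/(1/118 + x))
1/(r(8, -140) - 64596) = 1/(4*(2 + 59*8 + 236*(-140))/(1 + 118*(-140)) - 64596) = 1/(4*(2 + 472 - 33040)/(1 - 16520) - 64596) = 1/(4*(-32566)/(-16519) - 64596) = 1/(4*(-1/16519)*(-32566) - 64596) = 1/(130264/16519 - 64596) = 1/(-1066931060/16519) = -16519/1066931060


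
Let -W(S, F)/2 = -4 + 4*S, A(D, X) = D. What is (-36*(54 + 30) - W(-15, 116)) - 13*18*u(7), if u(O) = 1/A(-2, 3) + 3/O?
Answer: -21947/7 ≈ -3135.3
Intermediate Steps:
W(S, F) = 8 - 8*S (W(S, F) = -2*(-4 + 4*S) = 8 - 8*S)
u(O) = -½ + 3/O (u(O) = 1/(-2) + 3/O = 1*(-½) + 3/O = -½ + 3/O)
(-36*(54 + 30) - W(-15, 116)) - 13*18*u(7) = (-36*(54 + 30) - (8 - 8*(-15))) - 13*18*(½)*(6 - 1*7)/7 = (-36*84 - (8 + 120)) - 234*(½)*(⅐)*(6 - 7) = (-3024 - 1*128) - 234*(½)*(⅐)*(-1) = (-3024 - 128) - 234*(-1)/14 = -3152 - 1*(-117/7) = -3152 + 117/7 = -21947/7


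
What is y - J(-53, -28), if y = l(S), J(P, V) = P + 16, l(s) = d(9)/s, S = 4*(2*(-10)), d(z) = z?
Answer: 2951/80 ≈ 36.888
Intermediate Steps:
S = -80 (S = 4*(-20) = -80)
l(s) = 9/s
J(P, V) = 16 + P
y = -9/80 (y = 9/(-80) = 9*(-1/80) = -9/80 ≈ -0.11250)
y - J(-53, -28) = -9/80 - (16 - 53) = -9/80 - 1*(-37) = -9/80 + 37 = 2951/80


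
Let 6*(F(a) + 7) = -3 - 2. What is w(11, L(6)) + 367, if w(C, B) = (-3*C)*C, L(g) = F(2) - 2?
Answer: 4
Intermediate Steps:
F(a) = -47/6 (F(a) = -7 + (-3 - 2)/6 = -7 + (⅙)*(-5) = -7 - ⅚ = -47/6)
L(g) = -59/6 (L(g) = -47/6 - 2 = -59/6)
w(C, B) = -3*C²
w(11, L(6)) + 367 = -3*11² + 367 = -3*121 + 367 = -363 + 367 = 4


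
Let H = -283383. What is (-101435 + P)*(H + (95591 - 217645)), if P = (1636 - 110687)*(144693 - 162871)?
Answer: -803668428894991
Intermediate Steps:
P = 1982329078 (P = -109051*(-18178) = 1982329078)
(-101435 + P)*(H + (95591 - 217645)) = (-101435 + 1982329078)*(-283383 + (95591 - 217645)) = 1982227643*(-283383 - 122054) = 1982227643*(-405437) = -803668428894991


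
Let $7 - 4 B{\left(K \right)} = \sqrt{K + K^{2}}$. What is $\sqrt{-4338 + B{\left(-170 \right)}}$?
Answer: $\frac{\sqrt{-17345 - 13 \sqrt{170}}}{2} \approx 66.171 i$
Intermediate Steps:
$B{\left(K \right)} = \frac{7}{4} - \frac{\sqrt{K + K^{2}}}{4}$
$\sqrt{-4338 + B{\left(-170 \right)}} = \sqrt{-4338 + \left(\frac{7}{4} - \frac{\sqrt{- 170 \left(1 - 170\right)}}{4}\right)} = \sqrt{-4338 + \left(\frac{7}{4} - \frac{\sqrt{\left(-170\right) \left(-169\right)}}{4}\right)} = \sqrt{-4338 + \left(\frac{7}{4} - \frac{\sqrt{28730}}{4}\right)} = \sqrt{-4338 + \left(\frac{7}{4} - \frac{13 \sqrt{170}}{4}\right)} = \sqrt{- \frac{17345}{4} - \frac{13 \sqrt{170}}{4}}$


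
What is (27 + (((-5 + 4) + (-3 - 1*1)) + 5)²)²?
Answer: 729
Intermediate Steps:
(27 + (((-5 + 4) + (-3 - 1*1)) + 5)²)² = (27 + ((-1 + (-3 - 1)) + 5)²)² = (27 + ((-1 - 4) + 5)²)² = (27 + (-5 + 5)²)² = (27 + 0²)² = (27 + 0)² = 27² = 729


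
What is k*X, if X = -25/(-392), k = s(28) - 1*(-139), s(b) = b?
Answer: 4175/392 ≈ 10.651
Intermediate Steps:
k = 167 (k = 28 - 1*(-139) = 28 + 139 = 167)
X = 25/392 (X = -25*(-1/392) = 25/392 ≈ 0.063776)
k*X = 167*(25/392) = 4175/392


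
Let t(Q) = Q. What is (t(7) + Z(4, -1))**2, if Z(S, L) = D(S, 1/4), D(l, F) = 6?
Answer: 169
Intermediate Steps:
Z(S, L) = 6
(t(7) + Z(4, -1))**2 = (7 + 6)**2 = 13**2 = 169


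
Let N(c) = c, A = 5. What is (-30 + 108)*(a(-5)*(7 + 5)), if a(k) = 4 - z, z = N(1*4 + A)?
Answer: -4680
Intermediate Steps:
z = 9 (z = 1*4 + 5 = 4 + 5 = 9)
a(k) = -5 (a(k) = 4 - 1*9 = 4 - 9 = -5)
(-30 + 108)*(a(-5)*(7 + 5)) = (-30 + 108)*(-5*(7 + 5)) = 78*(-5*12) = 78*(-60) = -4680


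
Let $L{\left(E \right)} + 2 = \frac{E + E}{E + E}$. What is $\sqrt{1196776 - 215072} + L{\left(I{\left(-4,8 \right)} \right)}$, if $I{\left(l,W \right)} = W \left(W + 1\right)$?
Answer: $-1 + 82 \sqrt{146} \approx 989.81$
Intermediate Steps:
$I{\left(l,W \right)} = W \left(1 + W\right)$
$L{\left(E \right)} = -1$ ($L{\left(E \right)} = -2 + \frac{E + E}{E + E} = -2 + \frac{2 E}{2 E} = -2 + 2 E \frac{1}{2 E} = -2 + 1 = -1$)
$\sqrt{1196776 - 215072} + L{\left(I{\left(-4,8 \right)} \right)} = \sqrt{1196776 - 215072} - 1 = \sqrt{981704} - 1 = 82 \sqrt{146} - 1 = -1 + 82 \sqrt{146}$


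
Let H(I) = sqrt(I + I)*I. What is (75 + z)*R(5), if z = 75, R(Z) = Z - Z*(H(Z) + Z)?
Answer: -3000 - 3750*sqrt(10) ≈ -14859.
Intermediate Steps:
H(I) = sqrt(2)*I**(3/2) (H(I) = sqrt(2*I)*I = (sqrt(2)*sqrt(I))*I = sqrt(2)*I**(3/2))
R(Z) = Z - Z*(Z + sqrt(2)*Z**(3/2)) (R(Z) = Z - Z*(sqrt(2)*Z**(3/2) + Z) = Z - Z*(Z + sqrt(2)*Z**(3/2)))
(75 + z)*R(5) = (75 + 75)*(5 - 1*5**2 - sqrt(2)*5**(5/2)) = 150*(5 - 1*25 - sqrt(2)*25*sqrt(5)) = 150*(5 - 25 - 25*sqrt(10)) = 150*(-20 - 25*sqrt(10)) = -3000 - 3750*sqrt(10)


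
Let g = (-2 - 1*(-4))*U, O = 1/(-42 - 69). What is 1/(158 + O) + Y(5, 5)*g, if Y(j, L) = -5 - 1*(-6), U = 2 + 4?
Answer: 210555/17537 ≈ 12.006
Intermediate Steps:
O = -1/111 (O = 1/(-111) = -1/111 ≈ -0.0090090)
U = 6
Y(j, L) = 1 (Y(j, L) = -5 + 6 = 1)
g = 12 (g = (-2 - 1*(-4))*6 = (-2 + 4)*6 = 2*6 = 12)
1/(158 + O) + Y(5, 5)*g = 1/(158 - 1/111) + 1*12 = 1/(17537/111) + 12 = 111/17537 + 12 = 210555/17537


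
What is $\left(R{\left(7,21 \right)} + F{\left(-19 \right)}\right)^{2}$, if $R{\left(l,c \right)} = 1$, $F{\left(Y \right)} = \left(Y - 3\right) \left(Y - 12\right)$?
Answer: $466489$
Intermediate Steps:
$F{\left(Y \right)} = \left(-12 + Y\right) \left(-3 + Y\right)$ ($F{\left(Y \right)} = \left(-3 + Y\right) \left(-12 + Y\right) = \left(-12 + Y\right) \left(-3 + Y\right)$)
$\left(R{\left(7,21 \right)} + F{\left(-19 \right)}\right)^{2} = \left(1 + \left(36 + \left(-19\right)^{2} - -285\right)\right)^{2} = \left(1 + \left(36 + 361 + 285\right)\right)^{2} = \left(1 + 682\right)^{2} = 683^{2} = 466489$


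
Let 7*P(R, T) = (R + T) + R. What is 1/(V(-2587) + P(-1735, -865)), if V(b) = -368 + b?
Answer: -7/25020 ≈ -0.00027978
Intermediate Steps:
P(R, T) = T/7 + 2*R/7 (P(R, T) = ((R + T) + R)/7 = (T + 2*R)/7 = T/7 + 2*R/7)
1/(V(-2587) + P(-1735, -865)) = 1/((-368 - 2587) + ((⅐)*(-865) + (2/7)*(-1735))) = 1/(-2955 + (-865/7 - 3470/7)) = 1/(-2955 - 4335/7) = 1/(-25020/7) = -7/25020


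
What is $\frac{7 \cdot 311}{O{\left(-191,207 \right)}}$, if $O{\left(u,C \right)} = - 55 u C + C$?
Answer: $\frac{2177}{2174742} \approx 0.001001$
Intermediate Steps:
$O{\left(u,C \right)} = C - 55 C u$ ($O{\left(u,C \right)} = - 55 C u + C = C - 55 C u$)
$\frac{7 \cdot 311}{O{\left(-191,207 \right)}} = \frac{7 \cdot 311}{207 \left(1 - -10505\right)} = \frac{2177}{207 \left(1 + 10505\right)} = \frac{2177}{207 \cdot 10506} = \frac{2177}{2174742}$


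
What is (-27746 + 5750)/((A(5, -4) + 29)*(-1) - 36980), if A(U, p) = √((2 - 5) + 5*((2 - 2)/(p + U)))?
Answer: 203512491/342416521 - 5499*I*√3/342416521 ≈ 0.59434 - 2.7816e-5*I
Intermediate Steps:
A(U, p) = I*√3 (A(U, p) = √(-3 + 5*(0/(U + p))) = √(-3 + 5*0) = √(-3 + 0) = √(-3) = I*√3)
(-27746 + 5750)/((A(5, -4) + 29)*(-1) - 36980) = (-27746 + 5750)/((I*√3 + 29)*(-1) - 36980) = -21996/((29 + I*√3)*(-1) - 36980) = -21996/((-29 - I*√3) - 36980) = -21996/(-37009 - I*√3)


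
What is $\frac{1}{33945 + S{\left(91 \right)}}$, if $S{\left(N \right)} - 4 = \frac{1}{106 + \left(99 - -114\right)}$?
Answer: $\frac{319}{10829732} \approx 2.9456 \cdot 10^{-5}$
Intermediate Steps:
$S{\left(N \right)} = \frac{1277}{319}$ ($S{\left(N \right)} = 4 + \frac{1}{106 + \left(99 - -114\right)} = 4 + \frac{1}{106 + \left(99 + 114\right)} = 4 + \frac{1}{106 + 213} = 4 + \frac{1}{319} = \frac{1277}{319}$)
$\frac{1}{33945 + S{\left(91 \right)}} = \frac{1}{33945 + \frac{1277}{319}} = \frac{1}{\frac{10829732}{319}} = \frac{319}{10829732}$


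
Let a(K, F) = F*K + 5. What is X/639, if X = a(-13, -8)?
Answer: 109/639 ≈ 0.17058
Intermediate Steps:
a(K, F) = 5 + F*K
X = 109 (X = 5 - 8*(-13) = 5 + 104 = 109)
X/639 = 109/639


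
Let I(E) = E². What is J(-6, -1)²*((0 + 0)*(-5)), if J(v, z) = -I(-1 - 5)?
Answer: 0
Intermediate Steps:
J(v, z) = -36 (J(v, z) = -(-1 - 5)² = -1*(-6)² = -1*36 = -36)
J(-6, -1)²*((0 + 0)*(-5)) = (-36)²*((0 + 0)*(-5)) = 1296*(0*(-5)) = 1296*0 = 0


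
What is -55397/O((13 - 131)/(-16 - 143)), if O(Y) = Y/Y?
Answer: -55397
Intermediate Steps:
O(Y) = 1
-55397/O((13 - 131)/(-16 - 143)) = -55397/1 = -55397*1 = -55397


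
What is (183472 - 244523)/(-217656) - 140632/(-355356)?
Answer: 1452895493/2148482376 ≈ 0.67624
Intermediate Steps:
(183472 - 244523)/(-217656) - 140632/(-355356) = -61051*(-1/217656) - 140632*(-1/355356) = 61051/217656 + 35158/88839 = 1452895493/2148482376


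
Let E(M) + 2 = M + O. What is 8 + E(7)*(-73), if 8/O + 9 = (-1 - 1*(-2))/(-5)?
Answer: -6751/23 ≈ -293.52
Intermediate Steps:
O = -20/23 (O = 8/(-9 + (-1 - 1*(-2))/(-5)) = 8/(-9 + (-1 + 2)*(-⅕)) = 8/(-9 + 1*(-⅕)) = 8/(-9 - ⅕) = 8/(-46/5) = 8*(-5/46) = -20/23 ≈ -0.86957)
E(M) = -66/23 + M (E(M) = -2 + (M - 20/23) = -2 + (-20/23 + M) = -66/23 + M)
8 + E(7)*(-73) = 8 + (-66/23 + 7)*(-73) = 8 + (95/23)*(-73) = 8 - 6935/23 = -6751/23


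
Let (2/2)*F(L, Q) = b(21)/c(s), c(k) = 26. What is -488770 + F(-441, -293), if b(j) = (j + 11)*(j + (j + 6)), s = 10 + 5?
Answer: -6353242/13 ≈ -4.8871e+5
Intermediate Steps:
s = 15
b(j) = (6 + 2*j)*(11 + j) (b(j) = (11 + j)*(j + (6 + j)) = (11 + j)*(6 + 2*j) = (6 + 2*j)*(11 + j))
F(L, Q) = 768/13 (F(L, Q) = (66 + 2*21² + 28*21)/26 = (66 + 2*441 + 588)*(1/26) = (66 + 882 + 588)*(1/26) = 1536*(1/26) = 768/13)
-488770 + F(-441, -293) = -488770 + 768/13 = -6353242/13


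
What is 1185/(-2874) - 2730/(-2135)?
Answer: 50629/58438 ≈ 0.86637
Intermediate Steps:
1185/(-2874) - 2730/(-2135) = 1185*(-1/2874) - 2730*(-1/2135) = -395/958 + 78/61 = 50629/58438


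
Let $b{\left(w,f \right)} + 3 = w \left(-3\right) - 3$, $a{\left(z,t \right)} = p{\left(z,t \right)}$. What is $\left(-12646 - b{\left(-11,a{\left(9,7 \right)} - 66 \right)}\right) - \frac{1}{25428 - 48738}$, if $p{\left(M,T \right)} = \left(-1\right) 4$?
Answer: $- \frac{295407629}{23310} \approx -12673.0$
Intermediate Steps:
$p{\left(M,T \right)} = -4$
$a{\left(z,t \right)} = -4$
$b{\left(w,f \right)} = -6 - 3 w$ ($b{\left(w,f \right)} = -3 + \left(w \left(-3\right) - 3\right) = -3 - \left(3 + 3 w\right) = -6 - 3 w$)
$\left(-12646 - b{\left(-11,a{\left(9,7 \right)} - 66 \right)}\right) - \frac{1}{25428 - 48738} = \left(-12646 - \left(-6 - -33\right)\right) - \frac{1}{25428 - 48738} = \left(-12646 - \left(-6 + 33\right)\right) - \frac{1}{-23310} = \left(-12646 - 27\right) - - \frac{1}{23310} = \left(-12646 - 27\right) + \frac{1}{23310} = -12673 + \frac{1}{23310} = - \frac{295407629}{23310}$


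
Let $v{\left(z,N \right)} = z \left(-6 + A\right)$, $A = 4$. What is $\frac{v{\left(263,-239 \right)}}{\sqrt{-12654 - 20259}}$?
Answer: $\frac{526 i \sqrt{3657}}{10971} \approx 2.8994 i$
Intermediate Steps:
$v{\left(z,N \right)} = - 2 z$ ($v{\left(z,N \right)} = z \left(-6 + 4\right) = z \left(-2\right) = - 2 z$)
$\frac{v{\left(263,-239 \right)}}{\sqrt{-12654 - 20259}} = \frac{\left(-2\right) 263}{\sqrt{-12654 - 20259}} = - \frac{526}{\sqrt{-32913}} = - \frac{526}{3 i \sqrt{3657}} = - 526 \left(- \frac{i \sqrt{3657}}{10971}\right) = \frac{526 i \sqrt{3657}}{10971}$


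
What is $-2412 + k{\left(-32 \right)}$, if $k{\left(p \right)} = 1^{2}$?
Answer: $-2411$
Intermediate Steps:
$k{\left(p \right)} = 1$
$-2412 + k{\left(-32 \right)} = -2412 + 1 = -2411$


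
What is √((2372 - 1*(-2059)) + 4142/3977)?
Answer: √70099512733/3977 ≈ 66.574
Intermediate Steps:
√((2372 - 1*(-2059)) + 4142/3977) = √((2372 + 2059) + 4142*(1/3977)) = √(4431 + 4142/3977) = √(17626229/3977) = √70099512733/3977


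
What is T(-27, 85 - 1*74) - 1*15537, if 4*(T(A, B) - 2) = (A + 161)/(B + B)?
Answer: -683473/44 ≈ -15533.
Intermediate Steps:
T(A, B) = 2 + (161 + A)/(8*B) (T(A, B) = 2 + ((A + 161)/(B + B))/4 = 2 + ((161 + A)/((2*B)))/4 = 2 + ((161 + A)*(1/(2*B)))/4 = 2 + ((161 + A)/(2*B))/4 = 2 + (161 + A)/(8*B))
T(-27, 85 - 1*74) - 1*15537 = (161 - 27 + 16*(85 - 1*74))/(8*(85 - 1*74)) - 1*15537 = (161 - 27 + 16*(85 - 74))/(8*(85 - 74)) - 15537 = (1/8)*(161 - 27 + 16*11)/11 - 15537 = (1/8)*(1/11)*(161 - 27 + 176) - 15537 = (1/8)*(1/11)*310 - 15537 = 155/44 - 15537 = -683473/44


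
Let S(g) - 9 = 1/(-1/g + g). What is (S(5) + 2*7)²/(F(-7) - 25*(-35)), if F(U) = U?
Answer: 310249/499968 ≈ 0.62054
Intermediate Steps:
S(g) = 9 + 1/(g - 1/g) (S(g) = 9 + 1/(-1/g + g) = 9 + 1/(g - 1/g))
(S(5) + 2*7)²/(F(-7) - 25*(-35)) = ((-9 + 5 + 9*5²)/(-1 + 5²) + 2*7)²/(-7 - 25*(-35)) = ((-9 + 5 + 9*25)/(-1 + 25) + 14)²/(-7 + 875) = ((-9 + 5 + 225)/24 + 14)²/868 = ((1/24)*221 + 14)²*(1/868) = (221/24 + 14)²*(1/868) = (557/24)²*(1/868) = (310249/576)*(1/868) = 310249/499968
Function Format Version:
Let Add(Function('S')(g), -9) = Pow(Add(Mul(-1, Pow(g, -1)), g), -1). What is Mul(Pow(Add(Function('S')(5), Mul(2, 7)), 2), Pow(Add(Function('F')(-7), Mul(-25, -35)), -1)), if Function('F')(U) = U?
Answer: Rational(310249, 499968) ≈ 0.62054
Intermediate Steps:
Function('S')(g) = Add(9, Pow(Add(g, Mul(-1, Pow(g, -1))), -1)) (Function('S')(g) = Add(9, Pow(Add(Mul(-1, Pow(g, -1)), g), -1)) = Add(9, Pow(Add(g, Mul(-1, Pow(g, -1))), -1)))
Mul(Pow(Add(Function('S')(5), Mul(2, 7)), 2), Pow(Add(Function('F')(-7), Mul(-25, -35)), -1)) = Mul(Pow(Add(Mul(Pow(Add(-1, Pow(5, 2)), -1), Add(-9, 5, Mul(9, Pow(5, 2)))), Mul(2, 7)), 2), Pow(Add(-7, Mul(-25, -35)), -1)) = Mul(Pow(Add(Mul(Pow(Add(-1, 25), -1), Add(-9, 5, Mul(9, 25))), 14), 2), Pow(Add(-7, 875), -1)) = Mul(Pow(Add(Mul(Pow(24, -1), Add(-9, 5, 225)), 14), 2), Pow(868, -1)) = Mul(Pow(Add(Mul(Rational(1, 24), 221), 14), 2), Rational(1, 868)) = Mul(Pow(Add(Rational(221, 24), 14), 2), Rational(1, 868)) = Mul(Pow(Rational(557, 24), 2), Rational(1, 868)) = Mul(Rational(310249, 576), Rational(1, 868)) = Rational(310249, 499968)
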